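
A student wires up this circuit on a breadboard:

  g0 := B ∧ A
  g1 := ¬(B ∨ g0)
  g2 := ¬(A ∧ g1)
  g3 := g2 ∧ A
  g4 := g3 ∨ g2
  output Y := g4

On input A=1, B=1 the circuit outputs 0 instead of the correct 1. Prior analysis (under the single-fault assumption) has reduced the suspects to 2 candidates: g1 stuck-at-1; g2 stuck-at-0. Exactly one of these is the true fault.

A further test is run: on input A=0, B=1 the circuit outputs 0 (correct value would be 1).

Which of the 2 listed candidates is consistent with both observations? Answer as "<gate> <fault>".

g2 stuck-at-0

Evaluate each candidate on input A=0, B=1:
  g1 stuck-at-1: g0=0, g1=1 [stuck-at-1], g2=1, g3=0, g4=1 → 1 — eliminated
  g2 stuck-at-0: g0=0, g1=0, g2=0 [stuck-at-0], g3=0, g4=0 → 0 — matches
Only g2 stuck-at-0 reproduces the observed 0.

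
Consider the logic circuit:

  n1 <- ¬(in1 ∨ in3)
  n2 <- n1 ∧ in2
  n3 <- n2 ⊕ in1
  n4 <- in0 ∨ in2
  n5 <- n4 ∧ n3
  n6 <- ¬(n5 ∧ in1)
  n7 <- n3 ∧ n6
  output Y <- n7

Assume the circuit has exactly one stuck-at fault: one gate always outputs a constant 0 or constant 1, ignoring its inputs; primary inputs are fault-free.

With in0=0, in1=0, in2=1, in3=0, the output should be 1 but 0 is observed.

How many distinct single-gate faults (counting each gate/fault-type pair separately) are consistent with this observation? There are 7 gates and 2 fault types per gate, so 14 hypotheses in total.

5

Fault-free: n1=1, n2=1, n3=1, n4=1, n5=1, n6=1, n7=1 → 1. Observed 0.
  n1 stuck-at-0: output 0 ✓
  n1 stuck-at-1: output 1 ✗
  n2 stuck-at-0: output 0 ✓
  n2 stuck-at-1: output 1 ✗
  n3 stuck-at-0: output 0 ✓
  n3 stuck-at-1: output 1 ✗
  n4 stuck-at-0: output 1 ✗
  n4 stuck-at-1: output 1 ✗
  n5 stuck-at-0: output 1 ✗
  n5 stuck-at-1: output 1 ✗
  n6 stuck-at-0: output 0 ✓
  n6 stuck-at-1: output 1 ✗
  n7 stuck-at-0: output 0 ✓
  n7 stuck-at-1: output 1 ✗
Consistent faults: {n1 stuck-at-0, n2 stuck-at-0, n3 stuck-at-0, n6 stuck-at-0, n7 stuck-at-0} — 5 in all.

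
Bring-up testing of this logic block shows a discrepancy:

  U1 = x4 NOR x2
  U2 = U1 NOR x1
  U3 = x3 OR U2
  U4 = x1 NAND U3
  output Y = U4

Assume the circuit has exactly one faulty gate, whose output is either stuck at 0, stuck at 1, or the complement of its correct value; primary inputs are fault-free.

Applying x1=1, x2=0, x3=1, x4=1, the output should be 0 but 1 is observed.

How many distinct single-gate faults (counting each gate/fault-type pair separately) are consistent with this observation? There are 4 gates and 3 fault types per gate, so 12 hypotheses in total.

4

Fault-free: U1=0, U2=0, U3=1, U4=0 → 0. Observed 1.
  U1 stuck-at-0: output 0 ✗
  U1 stuck-at-1: output 0 ✗
  U1 inverted output: output 0 ✗
  U2 stuck-at-0: output 0 ✗
  U2 stuck-at-1: output 0 ✗
  U2 inverted output: output 0 ✗
  U3 stuck-at-0: output 1 ✓
  U3 stuck-at-1: output 0 ✗
  U3 inverted output: output 1 ✓
  U4 stuck-at-0: output 0 ✗
  U4 stuck-at-1: output 1 ✓
  U4 inverted output: output 1 ✓
Consistent faults: {U3 stuck-at-0, U3 inverted output, U4 stuck-at-1, U4 inverted output} — 4 in all.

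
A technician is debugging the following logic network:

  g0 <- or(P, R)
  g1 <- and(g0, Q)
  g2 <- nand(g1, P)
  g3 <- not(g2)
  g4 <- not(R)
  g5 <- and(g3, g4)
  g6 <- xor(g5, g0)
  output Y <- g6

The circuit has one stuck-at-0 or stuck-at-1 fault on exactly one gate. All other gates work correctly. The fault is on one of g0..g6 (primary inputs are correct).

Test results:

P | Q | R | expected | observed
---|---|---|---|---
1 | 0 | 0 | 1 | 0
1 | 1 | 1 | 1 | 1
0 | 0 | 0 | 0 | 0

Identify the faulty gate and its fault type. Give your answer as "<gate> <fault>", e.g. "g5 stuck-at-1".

g1 stuck-at-1

Fault-free values for test 1 (P=1, Q=0, R=0): g0=1, g1=0, g2=1, g3=0, g4=1, g5=0, g6=1, giving Y=1. Observed 0.
Test 1: faults giving observed 0 are {g0 stuck-at-0, g1 stuck-at-1, g2 stuck-at-0, g3 stuck-at-1, g5 stuck-at-1, g6 stuck-at-0}.
Test 2 (P=1, Q=1, R=1): fault-free g0=1, g1=1, g2=0, g3=1, g4=0, g5=0, g6=1 → 1; observed 1. Eliminates g0 stuck-at-0, g5 stuck-at-1, g6 stuck-at-0.
Test 3 (P=0, Q=0, R=0): fault-free g0=0, g1=0, g2=1, g3=0, g4=1, g5=0, g6=0 → 0; observed 0. Eliminates g2 stuck-at-0, g3 stuck-at-1.
Only g1 stuck-at-1 is consistent with every test.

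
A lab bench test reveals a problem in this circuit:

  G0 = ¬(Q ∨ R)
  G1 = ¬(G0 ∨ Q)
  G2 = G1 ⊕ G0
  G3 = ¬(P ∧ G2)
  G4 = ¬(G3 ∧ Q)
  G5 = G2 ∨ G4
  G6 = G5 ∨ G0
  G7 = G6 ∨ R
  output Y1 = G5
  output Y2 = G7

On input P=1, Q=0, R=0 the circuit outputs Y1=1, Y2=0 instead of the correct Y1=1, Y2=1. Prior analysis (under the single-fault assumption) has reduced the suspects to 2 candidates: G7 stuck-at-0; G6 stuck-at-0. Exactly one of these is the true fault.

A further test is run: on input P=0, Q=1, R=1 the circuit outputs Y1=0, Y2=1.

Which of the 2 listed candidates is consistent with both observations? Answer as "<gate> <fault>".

G6 stuck-at-0

Evaluate each candidate on input P=0, Q=1, R=1:
  G7 stuck-at-0: G0=0, G1=0, G2=0, G3=1, G4=0, G5=0, G6=0, G7=0 [stuck-at-0] → Y1=0, Y2=0 — eliminated
  G6 stuck-at-0: G0=0, G1=0, G2=0, G3=1, G4=0, G5=0, G6=0 [stuck-at-0], G7=1 → Y1=0, Y2=1 — matches
Only G6 stuck-at-0 reproduces the observed Y1=0, Y2=1.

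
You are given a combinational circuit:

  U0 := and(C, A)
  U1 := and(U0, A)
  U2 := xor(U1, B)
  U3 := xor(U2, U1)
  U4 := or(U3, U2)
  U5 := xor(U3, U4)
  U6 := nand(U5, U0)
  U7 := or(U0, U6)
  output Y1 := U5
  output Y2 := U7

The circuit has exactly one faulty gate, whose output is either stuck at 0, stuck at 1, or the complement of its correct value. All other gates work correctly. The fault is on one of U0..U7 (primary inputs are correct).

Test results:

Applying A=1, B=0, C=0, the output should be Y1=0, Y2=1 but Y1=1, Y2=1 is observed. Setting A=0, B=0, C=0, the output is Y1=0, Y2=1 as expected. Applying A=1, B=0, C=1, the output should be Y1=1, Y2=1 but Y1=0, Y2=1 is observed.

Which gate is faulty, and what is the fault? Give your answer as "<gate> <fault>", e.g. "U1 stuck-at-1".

Fault-free values for test 1 (A=1, B=0, C=0): U0=0, U1=0, U2=0, U3=0, U4=0, U5=0, U6=1, U7=1, giving Y1=0, Y2=1. Observed Y1=1, Y2=1.
Test 1: faults giving observed Y1=1, Y2=1 are {U0 stuck-at-1, U0 inverted output, U1 stuck-at-1, U1 inverted output, U4 stuck-at-1, U4 inverted output, U5 stuck-at-1, U5 inverted output}.
Test 2 (A=0, B=0, C=0): fault-free U0=0, U1=0, U2=0, U3=0, U4=0, U5=0, U6=1, U7=1 → Y1=0, Y2=1; observed Y1=0, Y2=1. Eliminates U1 stuck-at-1, U1 inverted output, U4 stuck-at-1, U4 inverted output, U5 stuck-at-1, U5 inverted output.
Test 3 (A=1, B=0, C=1): fault-free U0=1, U1=1, U2=1, U3=0, U4=1, U5=1, U6=0, U7=1 → Y1=1, Y2=1; observed Y1=0, Y2=1. Eliminates U0 stuck-at-1.
Only U0 inverted output is consistent with every test.

U0 inverted output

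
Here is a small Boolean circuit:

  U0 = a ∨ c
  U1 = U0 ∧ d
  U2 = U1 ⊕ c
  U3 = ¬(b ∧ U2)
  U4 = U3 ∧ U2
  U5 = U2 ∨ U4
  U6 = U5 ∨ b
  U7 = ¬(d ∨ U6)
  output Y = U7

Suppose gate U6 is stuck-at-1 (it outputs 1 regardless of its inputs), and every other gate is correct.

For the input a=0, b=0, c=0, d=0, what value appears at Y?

Propagate with U6 forced: U0=0, U1=0, U2=0, U3=1, U4=0, U5=0, U6=1 [stuck-at-1], U7=0.
So Y = 0. (Without the fault it would be 1.)

0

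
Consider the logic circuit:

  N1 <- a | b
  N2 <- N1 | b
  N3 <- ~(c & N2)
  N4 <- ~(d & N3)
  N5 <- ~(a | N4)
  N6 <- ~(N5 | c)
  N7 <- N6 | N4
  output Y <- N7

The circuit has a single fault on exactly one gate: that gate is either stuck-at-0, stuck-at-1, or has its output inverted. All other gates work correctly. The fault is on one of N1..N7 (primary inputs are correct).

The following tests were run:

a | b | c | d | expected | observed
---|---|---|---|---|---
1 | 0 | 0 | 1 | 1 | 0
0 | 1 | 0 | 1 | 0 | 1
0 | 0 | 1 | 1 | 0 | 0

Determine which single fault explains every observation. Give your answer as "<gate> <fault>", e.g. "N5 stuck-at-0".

N5 inverted output

Fault-free values for test 1 (a=1, b=0, c=0, d=1): N1=1, N2=1, N3=1, N4=0, N5=0, N6=1, N7=1, giving Y=1. Observed 0.
Test 1: faults giving observed 0 are {N5 stuck-at-1, N5 inverted output, N6 stuck-at-0, N6 inverted output, N7 stuck-at-0, N7 inverted output}.
Test 2 (a=0, b=1, c=0, d=1): fault-free N1=1, N2=1, N3=1, N4=0, N5=1, N6=0, N7=0 → 0; observed 1. Eliminates N5 stuck-at-1, N6 stuck-at-0, N7 stuck-at-0.
Test 3 (a=0, b=0, c=1, d=1): fault-free N1=0, N2=0, N3=1, N4=0, N5=1, N6=0, N7=0 → 0; observed 0. Eliminates N6 inverted output, N7 inverted output.
Only N5 inverted output is consistent with every test.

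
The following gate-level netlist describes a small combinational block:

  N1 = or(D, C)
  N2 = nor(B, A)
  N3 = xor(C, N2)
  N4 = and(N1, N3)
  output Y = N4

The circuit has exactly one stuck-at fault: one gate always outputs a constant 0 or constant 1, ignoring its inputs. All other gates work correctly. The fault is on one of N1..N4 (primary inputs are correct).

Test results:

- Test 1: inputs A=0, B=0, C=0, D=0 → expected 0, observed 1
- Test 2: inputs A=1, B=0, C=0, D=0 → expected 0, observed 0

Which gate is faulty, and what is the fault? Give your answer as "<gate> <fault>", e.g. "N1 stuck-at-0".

N1 stuck-at-1

Fault-free values for test 1 (A=0, B=0, C=0, D=0): N1=0, N2=1, N3=1, N4=0, giving Y=0. Observed 1.
Test 1: faults giving observed 1 are {N1 stuck-at-1, N4 stuck-at-1}.
Test 2 (A=1, B=0, C=0, D=0): fault-free N1=0, N2=0, N3=0, N4=0 → 0; observed 0. Eliminates N4 stuck-at-1.
Only N1 stuck-at-1 is consistent with every test.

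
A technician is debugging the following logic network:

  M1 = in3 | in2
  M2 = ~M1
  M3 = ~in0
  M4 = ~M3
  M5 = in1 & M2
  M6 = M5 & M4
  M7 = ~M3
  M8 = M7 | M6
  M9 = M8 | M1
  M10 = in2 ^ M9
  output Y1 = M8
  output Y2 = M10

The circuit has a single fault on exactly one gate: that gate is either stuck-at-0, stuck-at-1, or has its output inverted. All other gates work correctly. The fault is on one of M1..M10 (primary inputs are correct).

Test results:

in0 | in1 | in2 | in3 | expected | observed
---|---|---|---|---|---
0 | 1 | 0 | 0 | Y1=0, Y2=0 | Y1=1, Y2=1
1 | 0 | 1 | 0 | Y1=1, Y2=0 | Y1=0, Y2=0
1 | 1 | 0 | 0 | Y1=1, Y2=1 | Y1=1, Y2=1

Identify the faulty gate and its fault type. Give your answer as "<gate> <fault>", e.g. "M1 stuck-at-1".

Fault-free values for test 1 (in0=0, in1=1, in2=0, in3=0): M1=0, M2=1, M3=1, M4=0, M5=1, M6=0, M7=0, M8=0, M9=0, M10=0, giving Y1=0, Y2=0. Observed Y1=1, Y2=1.
Test 1: faults giving observed Y1=1, Y2=1 are {M3 stuck-at-0, M3 inverted output, M4 stuck-at-1, M4 inverted output, M6 stuck-at-1, M6 inverted output, M7 stuck-at-1, M7 inverted output, M8 stuck-at-1, M8 inverted output}.
Test 2 (in0=1, in1=0, in2=1, in3=0): fault-free M1=1, M2=0, M3=0, M4=1, M5=0, M6=0, M7=1, M8=1, M9=1, M10=0 → Y1=1, Y2=0; observed Y1=0, Y2=0. Eliminates M3 stuck-at-0, M4 stuck-at-1, M4 inverted output, M6 stuck-at-1, M6 inverted output, M7 stuck-at-1, M8 stuck-at-1.
Test 3 (in0=1, in1=1, in2=0, in3=0): fault-free M1=0, M2=1, M3=0, M4=1, M5=1, M6=1, M7=1, M8=1, M9=1, M10=1 → Y1=1, Y2=1; observed Y1=1, Y2=1. Eliminates M3 inverted output, M8 inverted output.
Only M7 inverted output is consistent with every test.

M7 inverted output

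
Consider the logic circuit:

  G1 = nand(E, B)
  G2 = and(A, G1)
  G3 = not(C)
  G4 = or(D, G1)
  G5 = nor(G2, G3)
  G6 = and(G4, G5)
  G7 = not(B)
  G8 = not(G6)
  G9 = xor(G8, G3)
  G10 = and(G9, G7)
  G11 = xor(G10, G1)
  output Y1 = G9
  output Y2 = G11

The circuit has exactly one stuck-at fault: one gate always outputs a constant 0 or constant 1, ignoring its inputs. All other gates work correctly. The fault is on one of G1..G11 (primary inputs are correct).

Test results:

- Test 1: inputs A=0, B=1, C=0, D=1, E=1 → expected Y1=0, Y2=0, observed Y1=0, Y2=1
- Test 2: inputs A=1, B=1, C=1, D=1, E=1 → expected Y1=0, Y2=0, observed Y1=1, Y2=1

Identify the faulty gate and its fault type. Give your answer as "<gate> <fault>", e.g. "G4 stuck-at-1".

Fault-free values for test 1 (A=0, B=1, C=0, D=1, E=1): G1=0, G2=0, G3=1, G4=1, G5=0, G6=0, G7=0, G8=1, G9=0, G10=0, G11=0, giving Y1=0, Y2=0. Observed Y1=0, Y2=1.
Test 1: faults giving observed Y1=0, Y2=1 are {G1 stuck-at-1, G10 stuck-at-1, G11 stuck-at-1}.
Test 2 (A=1, B=1, C=1, D=1, E=1): fault-free G1=0, G2=0, G3=0, G4=1, G5=1, G6=1, G7=0, G8=0, G9=0, G10=0, G11=0 → Y1=0, Y2=0; observed Y1=1, Y2=1. Eliminates G10 stuck-at-1, G11 stuck-at-1.
Only G1 stuck-at-1 is consistent with every test.

G1 stuck-at-1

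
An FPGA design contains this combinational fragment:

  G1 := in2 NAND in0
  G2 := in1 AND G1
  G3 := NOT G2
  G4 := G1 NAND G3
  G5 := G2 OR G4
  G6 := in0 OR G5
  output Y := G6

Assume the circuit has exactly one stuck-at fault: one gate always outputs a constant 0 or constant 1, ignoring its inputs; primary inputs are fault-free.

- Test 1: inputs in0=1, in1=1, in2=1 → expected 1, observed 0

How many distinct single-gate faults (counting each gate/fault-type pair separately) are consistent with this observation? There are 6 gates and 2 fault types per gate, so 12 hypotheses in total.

1

Fault-free: G1=0, G2=0, G3=1, G4=1, G5=1, G6=1 → 1. Observed 0.
  G1 stuck-at-0: output 1 ✗
  G1 stuck-at-1: output 1 ✗
  G2 stuck-at-0: output 1 ✗
  G2 stuck-at-1: output 1 ✗
  G3 stuck-at-0: output 1 ✗
  G3 stuck-at-1: output 1 ✗
  G4 stuck-at-0: output 1 ✗
  G4 stuck-at-1: output 1 ✗
  G5 stuck-at-0: output 1 ✗
  G5 stuck-at-1: output 1 ✗
  G6 stuck-at-0: output 0 ✓
  G6 stuck-at-1: output 1 ✗
Consistent faults: {G6 stuck-at-0} — 1 in all.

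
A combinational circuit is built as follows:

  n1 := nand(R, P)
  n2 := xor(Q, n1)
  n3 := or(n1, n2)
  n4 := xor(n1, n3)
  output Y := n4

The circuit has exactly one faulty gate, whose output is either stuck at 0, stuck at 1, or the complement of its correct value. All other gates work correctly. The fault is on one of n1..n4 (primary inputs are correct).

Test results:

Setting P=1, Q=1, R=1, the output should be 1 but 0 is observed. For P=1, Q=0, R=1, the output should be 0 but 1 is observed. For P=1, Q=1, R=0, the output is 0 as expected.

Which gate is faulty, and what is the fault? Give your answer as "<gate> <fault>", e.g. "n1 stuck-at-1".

Fault-free values for test 1 (P=1, Q=1, R=1): n1=0, n2=1, n3=1, n4=1, giving Y=1. Observed 0.
Test 1: faults giving observed 0 are {n1 stuck-at-1, n1 inverted output, n2 stuck-at-0, n2 inverted output, n3 stuck-at-0, n3 inverted output, n4 stuck-at-0, n4 inverted output}.
Test 2 (P=1, Q=0, R=1): fault-free n1=0, n2=0, n3=0, n4=0 → 0; observed 1. Eliminates n1 stuck-at-1, n1 inverted output, n2 stuck-at-0, n3 stuck-at-0, n4 stuck-at-0.
Test 3 (P=1, Q=1, R=0): fault-free n1=1, n2=0, n3=1, n4=0 → 0; observed 0. Eliminates n3 inverted output, n4 inverted output.
Only n2 inverted output is consistent with every test.

n2 inverted output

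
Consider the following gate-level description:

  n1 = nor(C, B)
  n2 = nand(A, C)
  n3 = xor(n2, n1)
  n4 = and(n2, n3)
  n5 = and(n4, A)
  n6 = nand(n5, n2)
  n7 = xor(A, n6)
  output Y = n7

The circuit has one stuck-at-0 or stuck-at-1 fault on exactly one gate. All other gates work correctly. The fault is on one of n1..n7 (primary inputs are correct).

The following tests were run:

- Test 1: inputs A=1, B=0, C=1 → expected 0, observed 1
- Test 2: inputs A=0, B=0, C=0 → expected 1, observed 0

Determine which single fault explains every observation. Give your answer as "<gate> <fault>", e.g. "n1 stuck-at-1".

n6 stuck-at-0

Fault-free values for test 1 (A=1, B=0, C=1): n1=0, n2=0, n3=0, n4=0, n5=0, n6=1, n7=0, giving Y=0. Observed 1.
Test 1: faults giving observed 1 are {n2 stuck-at-1, n6 stuck-at-0, n7 stuck-at-1}.
Test 2 (A=0, B=0, C=0): fault-free n1=1, n2=1, n3=0, n4=0, n5=0, n6=1, n7=1 → 1; observed 0. Eliminates n2 stuck-at-1, n7 stuck-at-1.
Only n6 stuck-at-0 is consistent with every test.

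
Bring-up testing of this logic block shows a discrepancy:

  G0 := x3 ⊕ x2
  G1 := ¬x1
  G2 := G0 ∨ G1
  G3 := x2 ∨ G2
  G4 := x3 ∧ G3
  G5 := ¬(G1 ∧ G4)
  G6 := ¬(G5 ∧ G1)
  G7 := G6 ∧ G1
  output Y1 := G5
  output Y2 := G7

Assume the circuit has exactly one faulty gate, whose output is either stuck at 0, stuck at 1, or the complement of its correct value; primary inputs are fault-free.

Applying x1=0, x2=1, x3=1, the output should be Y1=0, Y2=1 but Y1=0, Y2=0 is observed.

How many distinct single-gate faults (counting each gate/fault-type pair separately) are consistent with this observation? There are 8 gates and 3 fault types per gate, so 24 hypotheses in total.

4

Fault-free: G0=0, G1=1, G2=1, G3=1, G4=1, G5=0, G6=1, G7=1 → Y1=0, Y2=1. Observed Y1=0, Y2=0.
  G0: none of the 3 fault types match ✗
  G1: none of the 3 fault types match ✗
  G2: none of the 3 fault types match ✗
  G3: none of the 3 fault types match ✗
  G4: none of the 3 fault types match ✗
  G5: none of the 3 fault types match ✗
  G6: stuck-at-0, inverted output ✓; others ✗
  G7: stuck-at-0, inverted output ✓; others ✗
Consistent faults: {G6 stuck-at-0, G6 inverted output, G7 stuck-at-0, G7 inverted output} — 4 in all.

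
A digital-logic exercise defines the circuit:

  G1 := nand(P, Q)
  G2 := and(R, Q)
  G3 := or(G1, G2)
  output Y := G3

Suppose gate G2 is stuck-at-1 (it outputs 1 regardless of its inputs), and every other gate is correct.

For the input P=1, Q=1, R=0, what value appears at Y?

1

Propagate with G2 forced: G1=0, G2=1 [stuck-at-1], G3=1.
So Y = 1. (Without the fault it would be 0.)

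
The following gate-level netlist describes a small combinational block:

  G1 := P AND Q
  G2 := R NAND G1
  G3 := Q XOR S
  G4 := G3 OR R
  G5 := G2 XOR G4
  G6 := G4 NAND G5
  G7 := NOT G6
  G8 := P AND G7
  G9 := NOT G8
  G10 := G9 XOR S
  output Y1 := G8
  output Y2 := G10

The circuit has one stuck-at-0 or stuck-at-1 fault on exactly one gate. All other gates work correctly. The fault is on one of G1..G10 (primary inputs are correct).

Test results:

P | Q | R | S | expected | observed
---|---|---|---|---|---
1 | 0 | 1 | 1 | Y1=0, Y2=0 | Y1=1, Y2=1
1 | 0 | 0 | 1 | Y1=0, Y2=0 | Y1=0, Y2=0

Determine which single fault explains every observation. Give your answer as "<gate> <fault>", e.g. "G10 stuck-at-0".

G1 stuck-at-1

Fault-free values for test 1 (P=1, Q=0, R=1, S=1): G1=0, G2=1, G3=1, G4=1, G5=0, G6=1, G7=0, G8=0, G9=1, G10=0, giving Y1=0, Y2=0. Observed Y1=1, Y2=1.
Test 1: faults giving observed Y1=1, Y2=1 are {G1 stuck-at-1, G2 stuck-at-0, G5 stuck-at-1, G6 stuck-at-0, G7 stuck-at-1, G8 stuck-at-1}.
Test 2 (P=1, Q=0, R=0, S=1): fault-free G1=0, G2=1, G3=1, G4=1, G5=0, G6=1, G7=0, G8=0, G9=1, G10=0 → Y1=0, Y2=0; observed Y1=0, Y2=0. Eliminates G2 stuck-at-0, G5 stuck-at-1, G6 stuck-at-0, G7 stuck-at-1, G8 stuck-at-1.
Only G1 stuck-at-1 is consistent with every test.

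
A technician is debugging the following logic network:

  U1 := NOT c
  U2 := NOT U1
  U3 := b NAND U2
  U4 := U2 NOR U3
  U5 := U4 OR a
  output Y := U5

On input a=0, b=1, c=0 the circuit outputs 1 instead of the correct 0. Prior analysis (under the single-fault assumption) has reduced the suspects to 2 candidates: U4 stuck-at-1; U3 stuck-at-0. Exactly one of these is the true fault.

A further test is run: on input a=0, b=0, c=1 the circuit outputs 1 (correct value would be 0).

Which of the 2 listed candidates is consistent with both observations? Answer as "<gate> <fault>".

Evaluate each candidate on input a=0, b=0, c=1:
  U4 stuck-at-1: U1=0, U2=1, U3=1, U4=1 [stuck-at-1], U5=1 → 1 — matches
  U3 stuck-at-0: U1=0, U2=1, U3=0 [stuck-at-0], U4=0, U5=0 → 0 — eliminated
Only U4 stuck-at-1 reproduces the observed 1.

U4 stuck-at-1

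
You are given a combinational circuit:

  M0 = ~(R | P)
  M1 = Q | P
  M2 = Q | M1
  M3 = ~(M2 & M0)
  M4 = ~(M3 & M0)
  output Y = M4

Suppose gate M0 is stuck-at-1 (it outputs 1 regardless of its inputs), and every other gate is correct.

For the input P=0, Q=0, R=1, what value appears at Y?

Propagate with M0 forced: M0=1 [stuck-at-1], M1=0, M2=0, M3=1, M4=0.
So Y = 0. (Without the fault it would be 1.)

0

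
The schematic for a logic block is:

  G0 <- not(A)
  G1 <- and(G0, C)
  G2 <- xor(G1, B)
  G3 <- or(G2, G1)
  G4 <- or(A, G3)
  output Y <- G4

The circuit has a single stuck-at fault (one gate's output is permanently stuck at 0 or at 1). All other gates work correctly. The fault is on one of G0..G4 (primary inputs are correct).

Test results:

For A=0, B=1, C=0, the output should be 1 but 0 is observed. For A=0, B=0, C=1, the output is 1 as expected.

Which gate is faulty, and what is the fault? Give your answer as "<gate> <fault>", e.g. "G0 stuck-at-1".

G2 stuck-at-0

Fault-free values for test 1 (A=0, B=1, C=0): G0=1, G1=0, G2=1, G3=1, G4=1, giving Y=1. Observed 0.
Test 1: faults giving observed 0 are {G2 stuck-at-0, G3 stuck-at-0, G4 stuck-at-0}.
Test 2 (A=0, B=0, C=1): fault-free G0=1, G1=1, G2=1, G3=1, G4=1 → 1; observed 1. Eliminates G3 stuck-at-0, G4 stuck-at-0.
Only G2 stuck-at-0 is consistent with every test.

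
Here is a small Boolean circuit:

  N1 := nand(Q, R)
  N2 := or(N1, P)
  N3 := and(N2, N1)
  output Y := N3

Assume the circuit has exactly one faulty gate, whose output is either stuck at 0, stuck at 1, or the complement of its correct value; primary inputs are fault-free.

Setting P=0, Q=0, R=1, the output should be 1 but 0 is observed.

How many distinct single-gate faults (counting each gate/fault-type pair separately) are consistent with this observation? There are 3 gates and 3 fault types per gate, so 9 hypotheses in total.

Fault-free: N1=1, N2=1, N3=1 → 1. Observed 0.
  N1 stuck-at-0: output 0 ✓
  N1 stuck-at-1: output 1 ✗
  N1 inverted output: output 0 ✓
  N2 stuck-at-0: output 0 ✓
  N2 stuck-at-1: output 1 ✗
  N2 inverted output: output 0 ✓
  N3 stuck-at-0: output 0 ✓
  N3 stuck-at-1: output 1 ✗
  N3 inverted output: output 0 ✓
Consistent faults: {N1 stuck-at-0, N1 inverted output, N2 stuck-at-0, N2 inverted output, N3 stuck-at-0, N3 inverted output} — 6 in all.

6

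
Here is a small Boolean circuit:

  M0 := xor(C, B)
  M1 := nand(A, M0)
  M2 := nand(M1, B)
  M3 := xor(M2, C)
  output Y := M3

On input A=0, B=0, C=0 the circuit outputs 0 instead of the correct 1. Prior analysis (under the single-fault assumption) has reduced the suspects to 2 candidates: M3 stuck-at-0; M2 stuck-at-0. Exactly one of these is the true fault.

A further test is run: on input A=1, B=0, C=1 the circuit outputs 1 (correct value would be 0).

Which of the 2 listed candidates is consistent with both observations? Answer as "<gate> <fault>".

M2 stuck-at-0

Evaluate each candidate on input A=1, B=0, C=1:
  M3 stuck-at-0: M0=1, M1=0, M2=1, M3=0 [stuck-at-0] → 0 — eliminated
  M2 stuck-at-0: M0=1, M1=0, M2=0 [stuck-at-0], M3=1 → 1 — matches
Only M2 stuck-at-0 reproduces the observed 1.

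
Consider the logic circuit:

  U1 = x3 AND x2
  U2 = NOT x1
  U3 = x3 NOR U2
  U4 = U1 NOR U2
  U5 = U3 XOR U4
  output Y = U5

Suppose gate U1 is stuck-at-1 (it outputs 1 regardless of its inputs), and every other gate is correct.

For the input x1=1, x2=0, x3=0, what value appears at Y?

Propagate with U1 forced: U1=1 [stuck-at-1], U2=0, U3=1, U4=0, U5=1.
So Y = 1. (Without the fault it would be 0.)

1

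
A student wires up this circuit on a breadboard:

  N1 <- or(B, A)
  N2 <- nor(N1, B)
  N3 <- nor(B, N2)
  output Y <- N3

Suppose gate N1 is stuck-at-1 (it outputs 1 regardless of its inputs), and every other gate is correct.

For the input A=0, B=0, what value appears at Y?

Propagate with N1 forced: N1=1 [stuck-at-1], N2=0, N3=1.
So Y = 1. (Without the fault it would be 0.)

1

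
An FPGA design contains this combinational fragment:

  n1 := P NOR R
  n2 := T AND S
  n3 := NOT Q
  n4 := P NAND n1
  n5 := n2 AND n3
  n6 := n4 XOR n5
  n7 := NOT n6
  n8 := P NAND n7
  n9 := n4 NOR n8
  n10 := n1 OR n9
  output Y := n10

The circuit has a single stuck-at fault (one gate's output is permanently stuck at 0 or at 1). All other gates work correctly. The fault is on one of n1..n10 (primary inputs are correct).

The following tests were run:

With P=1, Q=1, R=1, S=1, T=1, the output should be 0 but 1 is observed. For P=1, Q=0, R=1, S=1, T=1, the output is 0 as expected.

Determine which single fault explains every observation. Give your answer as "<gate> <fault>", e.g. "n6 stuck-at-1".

Fault-free values for test 1 (P=1, Q=1, R=1, S=1, T=1): n1=0, n2=1, n3=0, n4=1, n5=0, n6=1, n7=0, n8=1, n9=0, n10=0, giving Y=0. Observed 1.
Test 1: faults giving observed 1 are {n1 stuck-at-1, n4 stuck-at-0, n9 stuck-at-1, n10 stuck-at-1}.
Test 2 (P=1, Q=0, R=1, S=1, T=1): fault-free n1=0, n2=1, n3=1, n4=1, n5=1, n6=0, n7=1, n8=0, n9=0, n10=0 → 0; observed 0. Eliminates n1 stuck-at-1, n9 stuck-at-1, n10 stuck-at-1.
Only n4 stuck-at-0 is consistent with every test.

n4 stuck-at-0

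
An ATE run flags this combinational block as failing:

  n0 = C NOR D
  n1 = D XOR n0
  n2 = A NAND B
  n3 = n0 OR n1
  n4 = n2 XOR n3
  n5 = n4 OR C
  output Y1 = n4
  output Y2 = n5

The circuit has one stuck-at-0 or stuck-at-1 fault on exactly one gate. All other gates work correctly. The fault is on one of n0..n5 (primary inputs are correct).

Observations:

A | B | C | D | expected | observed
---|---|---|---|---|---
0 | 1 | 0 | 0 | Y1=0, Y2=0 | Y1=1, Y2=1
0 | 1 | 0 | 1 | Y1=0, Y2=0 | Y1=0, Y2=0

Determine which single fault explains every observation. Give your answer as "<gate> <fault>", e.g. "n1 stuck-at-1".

n0 stuck-at-0

Fault-free values for test 1 (A=0, B=1, C=0, D=0): n0=1, n1=1, n2=1, n3=1, n4=0, n5=0, giving Y1=0, Y2=0. Observed Y1=1, Y2=1.
Test 1: faults giving observed Y1=1, Y2=1 are {n0 stuck-at-0, n2 stuck-at-0, n3 stuck-at-0, n4 stuck-at-1}.
Test 2 (A=0, B=1, C=0, D=1): fault-free n0=0, n1=1, n2=1, n3=1, n4=0, n5=0 → Y1=0, Y2=0; observed Y1=0, Y2=0. Eliminates n2 stuck-at-0, n3 stuck-at-0, n4 stuck-at-1.
Only n0 stuck-at-0 is consistent with every test.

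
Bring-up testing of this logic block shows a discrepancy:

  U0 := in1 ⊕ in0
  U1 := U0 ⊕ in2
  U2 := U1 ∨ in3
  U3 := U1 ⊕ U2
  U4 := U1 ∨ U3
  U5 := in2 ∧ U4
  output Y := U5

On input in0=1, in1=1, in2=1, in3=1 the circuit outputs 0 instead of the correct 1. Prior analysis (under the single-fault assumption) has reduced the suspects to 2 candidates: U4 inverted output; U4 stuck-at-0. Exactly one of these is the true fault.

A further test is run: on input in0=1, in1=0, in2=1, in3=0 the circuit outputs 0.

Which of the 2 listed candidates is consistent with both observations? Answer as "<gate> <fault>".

U4 stuck-at-0

Evaluate each candidate on input in0=1, in1=0, in2=1, in3=0:
  U4 inverted output: U0=1, U1=0, U2=0, U3=0, U4=1 [inverted output], U5=1 → 1 — eliminated
  U4 stuck-at-0: U0=1, U1=0, U2=0, U3=0, U4=0 [stuck-at-0], U5=0 → 0 — matches
Only U4 stuck-at-0 reproduces the observed 0.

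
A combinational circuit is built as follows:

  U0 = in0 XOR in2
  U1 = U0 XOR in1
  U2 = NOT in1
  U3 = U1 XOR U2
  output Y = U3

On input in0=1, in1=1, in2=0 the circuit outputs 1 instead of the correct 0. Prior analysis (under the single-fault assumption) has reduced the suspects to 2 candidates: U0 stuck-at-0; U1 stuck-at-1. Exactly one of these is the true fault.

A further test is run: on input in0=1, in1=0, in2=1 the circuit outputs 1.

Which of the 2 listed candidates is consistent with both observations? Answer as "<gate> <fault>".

U0 stuck-at-0

Evaluate each candidate on input in0=1, in1=0, in2=1:
  U0 stuck-at-0: U0=0 [stuck-at-0], U1=0, U2=1, U3=1 → 1 — matches
  U1 stuck-at-1: U0=0, U1=1 [stuck-at-1], U2=1, U3=0 → 0 — eliminated
Only U0 stuck-at-0 reproduces the observed 1.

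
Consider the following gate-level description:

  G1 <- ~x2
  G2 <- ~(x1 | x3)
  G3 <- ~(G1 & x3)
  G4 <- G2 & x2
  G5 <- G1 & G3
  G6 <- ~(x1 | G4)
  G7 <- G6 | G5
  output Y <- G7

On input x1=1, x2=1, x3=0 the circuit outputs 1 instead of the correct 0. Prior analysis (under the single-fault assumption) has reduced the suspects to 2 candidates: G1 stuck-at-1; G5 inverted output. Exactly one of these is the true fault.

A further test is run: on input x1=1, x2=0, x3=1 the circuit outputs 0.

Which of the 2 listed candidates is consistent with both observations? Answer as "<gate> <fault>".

Evaluate each candidate on input x1=1, x2=0, x3=1:
  G1 stuck-at-1: G1=1 [stuck-at-1], G2=0, G3=0, G4=0, G5=0, G6=0, G7=0 → 0 — matches
  G5 inverted output: G1=1, G2=0, G3=0, G4=0, G5=1 [inverted output], G6=0, G7=1 → 1 — eliminated
Only G1 stuck-at-1 reproduces the observed 0.

G1 stuck-at-1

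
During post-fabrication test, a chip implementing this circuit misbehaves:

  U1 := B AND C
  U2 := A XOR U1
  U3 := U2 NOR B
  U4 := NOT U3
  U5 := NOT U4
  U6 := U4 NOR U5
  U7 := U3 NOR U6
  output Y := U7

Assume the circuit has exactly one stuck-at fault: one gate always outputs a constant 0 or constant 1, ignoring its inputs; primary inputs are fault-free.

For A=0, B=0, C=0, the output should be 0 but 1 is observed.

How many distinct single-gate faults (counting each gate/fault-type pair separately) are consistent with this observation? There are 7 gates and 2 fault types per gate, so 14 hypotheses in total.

4

Fault-free: U1=0, U2=0, U3=1, U4=0, U5=1, U6=0, U7=0 → 0. Observed 1.
  U1 stuck-at-0: output 0 ✗
  U1 stuck-at-1: output 1 ✓
  U2 stuck-at-0: output 0 ✗
  U2 stuck-at-1: output 1 ✓
  U3 stuck-at-0: output 1 ✓
  U3 stuck-at-1: output 0 ✗
  U4 stuck-at-0: output 0 ✗
  U4 stuck-at-1: output 0 ✗
  U5 stuck-at-0: output 0 ✗
  U5 stuck-at-1: output 0 ✗
  U6 stuck-at-0: output 0 ✗
  U6 stuck-at-1: output 0 ✗
  U7 stuck-at-0: output 0 ✗
  U7 stuck-at-1: output 1 ✓
Consistent faults: {U1 stuck-at-1, U2 stuck-at-1, U3 stuck-at-0, U7 stuck-at-1} — 4 in all.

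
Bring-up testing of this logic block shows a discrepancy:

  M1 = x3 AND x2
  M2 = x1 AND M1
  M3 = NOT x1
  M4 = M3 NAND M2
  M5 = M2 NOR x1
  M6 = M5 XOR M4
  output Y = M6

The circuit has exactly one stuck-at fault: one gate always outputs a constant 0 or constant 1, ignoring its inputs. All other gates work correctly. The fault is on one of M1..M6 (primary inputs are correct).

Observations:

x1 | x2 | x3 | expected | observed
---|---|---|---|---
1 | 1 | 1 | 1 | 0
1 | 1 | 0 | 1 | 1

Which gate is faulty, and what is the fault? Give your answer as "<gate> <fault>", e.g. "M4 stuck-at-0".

M3 stuck-at-1

Fault-free values for test 1 (x1=1, x2=1, x3=1): M1=1, M2=1, M3=0, M4=1, M5=0, M6=1, giving Y=1. Observed 0.
Test 1: faults giving observed 0 are {M3 stuck-at-1, M4 stuck-at-0, M5 stuck-at-1, M6 stuck-at-0}.
Test 2 (x1=1, x2=1, x3=0): fault-free M1=0, M2=0, M3=0, M4=1, M5=0, M6=1 → 1; observed 1. Eliminates M4 stuck-at-0, M5 stuck-at-1, M6 stuck-at-0.
Only M3 stuck-at-1 is consistent with every test.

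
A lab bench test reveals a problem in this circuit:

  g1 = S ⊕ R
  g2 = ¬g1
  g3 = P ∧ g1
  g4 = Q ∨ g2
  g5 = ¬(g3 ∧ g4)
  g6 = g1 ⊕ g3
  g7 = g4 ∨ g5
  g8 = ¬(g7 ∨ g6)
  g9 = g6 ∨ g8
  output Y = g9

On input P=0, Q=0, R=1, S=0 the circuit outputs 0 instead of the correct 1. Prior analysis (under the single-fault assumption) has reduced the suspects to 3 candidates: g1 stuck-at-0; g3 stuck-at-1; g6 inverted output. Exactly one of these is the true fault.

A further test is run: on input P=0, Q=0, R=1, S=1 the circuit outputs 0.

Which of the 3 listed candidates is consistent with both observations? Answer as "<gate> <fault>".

g1 stuck-at-0

Evaluate each candidate on input P=0, Q=0, R=1, S=1:
  g1 stuck-at-0: g1=0 [stuck-at-0], g2=1, g3=0, g4=1, g5=1, g6=0, g7=1, g8=0, g9=0 → 0 — matches
  g3 stuck-at-1: g1=0, g2=1, g3=1 [stuck-at-1], g4=1, g5=0, g6=1, g7=1, g8=0, g9=1 → 1 — eliminated
  g6 inverted output: g1=0, g2=1, g3=0, g4=1, g5=1, g6=1 [inverted output], g7=1, g8=0, g9=1 → 1 — eliminated
Only g1 stuck-at-0 reproduces the observed 0.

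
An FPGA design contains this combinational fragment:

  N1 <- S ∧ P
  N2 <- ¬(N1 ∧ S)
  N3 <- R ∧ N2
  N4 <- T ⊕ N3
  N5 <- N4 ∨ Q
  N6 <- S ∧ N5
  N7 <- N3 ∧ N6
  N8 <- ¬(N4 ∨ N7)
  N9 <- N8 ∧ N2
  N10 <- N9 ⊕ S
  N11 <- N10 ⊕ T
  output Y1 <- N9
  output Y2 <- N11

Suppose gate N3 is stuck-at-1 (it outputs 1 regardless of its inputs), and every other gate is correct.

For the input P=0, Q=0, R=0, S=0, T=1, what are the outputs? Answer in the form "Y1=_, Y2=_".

Y1=1, Y2=0

Propagate with N3 forced: N1=0, N2=1, N3=1 [stuck-at-1], N4=0, N5=0, N6=0, N7=0, N8=1, N9=1, N10=1, N11=0.
So the outputs are Y1=1, Y2=0. (Without the fault they would be Y1=0, Y2=1.)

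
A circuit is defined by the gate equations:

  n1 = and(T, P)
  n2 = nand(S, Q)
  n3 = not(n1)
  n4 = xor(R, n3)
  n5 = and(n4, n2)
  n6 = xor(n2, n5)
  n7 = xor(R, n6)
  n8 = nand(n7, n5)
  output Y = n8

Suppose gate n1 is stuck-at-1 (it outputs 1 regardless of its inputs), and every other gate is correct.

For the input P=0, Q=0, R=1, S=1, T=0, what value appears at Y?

0

Propagate with n1 forced: n1=1 [stuck-at-1], n2=1, n3=0, n4=1, n5=1, n6=0, n7=1, n8=0.
So Y = 0. (Without the fault it would be 1.)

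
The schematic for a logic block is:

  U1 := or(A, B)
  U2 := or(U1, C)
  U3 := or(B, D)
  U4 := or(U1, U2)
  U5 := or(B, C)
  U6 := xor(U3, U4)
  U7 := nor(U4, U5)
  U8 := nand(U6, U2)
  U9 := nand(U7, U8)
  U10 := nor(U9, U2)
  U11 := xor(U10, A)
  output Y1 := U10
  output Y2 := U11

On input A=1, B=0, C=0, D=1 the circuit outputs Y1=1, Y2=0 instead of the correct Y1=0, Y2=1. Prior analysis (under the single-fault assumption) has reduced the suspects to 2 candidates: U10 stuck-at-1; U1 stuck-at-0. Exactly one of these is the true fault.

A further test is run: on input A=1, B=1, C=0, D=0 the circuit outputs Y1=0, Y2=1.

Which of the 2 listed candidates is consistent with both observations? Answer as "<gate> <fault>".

Evaluate each candidate on input A=1, B=1, C=0, D=0:
  U10 stuck-at-1: U1=1, U2=1, U3=1, U4=1, U5=1, U6=0, U7=0, U8=1, U9=1, U10=1 [stuck-at-1], U11=0 → Y1=1, Y2=0 — eliminated
  U1 stuck-at-0: U1=0 [stuck-at-0], U2=0, U3=1, U4=0, U5=1, U6=1, U7=0, U8=1, U9=1, U10=0, U11=1 → Y1=0, Y2=1 — matches
Only U1 stuck-at-0 reproduces the observed Y1=0, Y2=1.

U1 stuck-at-0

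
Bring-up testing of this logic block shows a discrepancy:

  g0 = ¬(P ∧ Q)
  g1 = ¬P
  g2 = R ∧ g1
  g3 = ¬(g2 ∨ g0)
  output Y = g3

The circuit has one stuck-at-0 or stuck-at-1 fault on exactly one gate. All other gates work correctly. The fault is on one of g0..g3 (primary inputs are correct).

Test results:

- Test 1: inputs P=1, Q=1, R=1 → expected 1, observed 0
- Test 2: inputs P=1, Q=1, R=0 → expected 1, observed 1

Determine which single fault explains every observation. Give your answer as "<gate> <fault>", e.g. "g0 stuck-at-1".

g1 stuck-at-1

Fault-free values for test 1 (P=1, Q=1, R=1): g0=0, g1=0, g2=0, g3=1, giving Y=1. Observed 0.
Test 1: faults giving observed 0 are {g0 stuck-at-1, g1 stuck-at-1, g2 stuck-at-1, g3 stuck-at-0}.
Test 2 (P=1, Q=1, R=0): fault-free g0=0, g1=0, g2=0, g3=1 → 1; observed 1. Eliminates g0 stuck-at-1, g2 stuck-at-1, g3 stuck-at-0.
Only g1 stuck-at-1 is consistent with every test.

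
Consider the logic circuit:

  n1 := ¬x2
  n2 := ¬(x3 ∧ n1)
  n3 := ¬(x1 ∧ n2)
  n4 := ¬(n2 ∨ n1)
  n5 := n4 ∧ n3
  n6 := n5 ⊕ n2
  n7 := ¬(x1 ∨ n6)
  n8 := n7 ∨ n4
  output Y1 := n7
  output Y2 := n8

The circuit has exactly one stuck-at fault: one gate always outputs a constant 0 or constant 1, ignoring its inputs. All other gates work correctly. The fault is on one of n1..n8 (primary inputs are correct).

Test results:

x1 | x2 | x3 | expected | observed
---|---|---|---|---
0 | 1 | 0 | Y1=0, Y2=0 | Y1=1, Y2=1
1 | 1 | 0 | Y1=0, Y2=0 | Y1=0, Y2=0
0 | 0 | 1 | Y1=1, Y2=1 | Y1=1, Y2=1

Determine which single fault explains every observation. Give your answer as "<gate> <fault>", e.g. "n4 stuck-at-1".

Fault-free values for test 1 (x1=0, x2=1, x3=0): n1=0, n2=1, n3=1, n4=0, n5=0, n6=1, n7=0, n8=0, giving Y1=0, Y2=0. Observed Y1=1, Y2=1.
Test 1: faults giving observed Y1=1, Y2=1 are {n4 stuck-at-1, n5 stuck-at-1, n6 stuck-at-0, n7 stuck-at-1}.
Test 2 (x1=1, x2=1, x3=0): fault-free n1=0, n2=1, n3=0, n4=0, n5=0, n6=1, n7=0, n8=0 → Y1=0, Y2=0; observed Y1=0, Y2=0. Eliminates n4 stuck-at-1, n7 stuck-at-1.
Test 3 (x1=0, x2=0, x3=1): fault-free n1=1, n2=0, n3=1, n4=0, n5=0, n6=0, n7=1, n8=1 → Y1=1, Y2=1; observed Y1=1, Y2=1. Eliminates n5 stuck-at-1.
Only n6 stuck-at-0 is consistent with every test.

n6 stuck-at-0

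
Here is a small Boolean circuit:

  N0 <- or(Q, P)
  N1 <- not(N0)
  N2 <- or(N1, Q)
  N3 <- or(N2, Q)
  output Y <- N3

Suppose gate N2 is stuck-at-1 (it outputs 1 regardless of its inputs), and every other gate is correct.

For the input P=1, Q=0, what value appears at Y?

Propagate with N2 forced: N0=1, N1=0, N2=1 [stuck-at-1], N3=1.
So Y = 1. (Without the fault it would be 0.)

1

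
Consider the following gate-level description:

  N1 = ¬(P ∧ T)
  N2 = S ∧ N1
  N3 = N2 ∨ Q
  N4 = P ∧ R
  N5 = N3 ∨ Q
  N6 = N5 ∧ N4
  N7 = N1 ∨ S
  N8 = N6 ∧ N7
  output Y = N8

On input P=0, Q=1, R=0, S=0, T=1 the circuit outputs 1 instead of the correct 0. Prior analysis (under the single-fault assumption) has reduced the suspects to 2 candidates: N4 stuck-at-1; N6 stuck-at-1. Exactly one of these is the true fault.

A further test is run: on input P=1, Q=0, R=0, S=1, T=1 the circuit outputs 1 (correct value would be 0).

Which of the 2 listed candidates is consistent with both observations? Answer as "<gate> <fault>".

Evaluate each candidate on input P=1, Q=0, R=0, S=1, T=1:
  N4 stuck-at-1: N1=0, N2=0, N3=0, N4=1 [stuck-at-1], N5=0, N6=0, N7=1, N8=0 → 0 — eliminated
  N6 stuck-at-1: N1=0, N2=0, N3=0, N4=0, N5=0, N6=1 [stuck-at-1], N7=1, N8=1 → 1 — matches
Only N6 stuck-at-1 reproduces the observed 1.

N6 stuck-at-1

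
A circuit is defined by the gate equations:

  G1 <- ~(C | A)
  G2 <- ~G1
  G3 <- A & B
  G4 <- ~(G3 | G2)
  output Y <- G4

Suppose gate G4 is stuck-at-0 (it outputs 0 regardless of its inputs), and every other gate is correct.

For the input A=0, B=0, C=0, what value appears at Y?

Propagate with G4 forced: G1=1, G2=0, G3=0, G4=0 [stuck-at-0].
So Y = 0. (Without the fault it would be 1.)

0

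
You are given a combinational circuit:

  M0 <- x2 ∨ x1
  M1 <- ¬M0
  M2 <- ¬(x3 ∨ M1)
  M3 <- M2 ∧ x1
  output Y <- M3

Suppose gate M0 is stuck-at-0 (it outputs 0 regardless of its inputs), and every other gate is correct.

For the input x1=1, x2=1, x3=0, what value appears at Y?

0

Propagate with M0 forced: M0=0 [stuck-at-0], M1=1, M2=0, M3=0.
So Y = 0. (Without the fault it would be 1.)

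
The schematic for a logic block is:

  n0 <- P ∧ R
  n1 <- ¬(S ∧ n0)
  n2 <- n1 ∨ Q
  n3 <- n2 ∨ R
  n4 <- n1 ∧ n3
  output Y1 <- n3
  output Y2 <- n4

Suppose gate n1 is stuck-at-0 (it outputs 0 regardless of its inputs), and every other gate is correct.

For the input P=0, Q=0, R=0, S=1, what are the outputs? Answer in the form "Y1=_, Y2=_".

Propagate with n1 forced: n0=0, n1=0 [stuck-at-0], n2=0, n3=0, n4=0.
So the outputs are Y1=0, Y2=0. (Without the fault they would be Y1=1, Y2=1.)

Y1=0, Y2=0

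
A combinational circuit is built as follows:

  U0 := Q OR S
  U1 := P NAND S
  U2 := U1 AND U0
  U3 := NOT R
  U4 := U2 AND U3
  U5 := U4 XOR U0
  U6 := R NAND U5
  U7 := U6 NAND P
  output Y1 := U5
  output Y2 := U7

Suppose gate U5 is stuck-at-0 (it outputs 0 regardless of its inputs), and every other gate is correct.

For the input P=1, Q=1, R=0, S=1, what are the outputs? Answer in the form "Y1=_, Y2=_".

Propagate with U5 forced: U0=1, U1=0, U2=0, U3=1, U4=0, U5=0 [stuck-at-0], U6=1, U7=0.
So the outputs are Y1=0, Y2=0. (Without the fault they would be Y1=1, Y2=0.)

Y1=0, Y2=0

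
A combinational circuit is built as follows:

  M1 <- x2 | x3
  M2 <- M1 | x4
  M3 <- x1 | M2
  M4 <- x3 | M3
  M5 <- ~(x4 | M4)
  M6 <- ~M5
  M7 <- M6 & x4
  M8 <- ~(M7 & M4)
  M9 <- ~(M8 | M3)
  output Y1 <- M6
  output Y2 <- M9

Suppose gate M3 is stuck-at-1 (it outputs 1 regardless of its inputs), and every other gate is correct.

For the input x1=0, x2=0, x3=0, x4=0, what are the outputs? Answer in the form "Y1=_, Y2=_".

Propagate with M3 forced: M1=0, M2=0, M3=1 [stuck-at-1], M4=1, M5=0, M6=1, M7=0, M8=1, M9=0.
So the outputs are Y1=1, Y2=0. (Without the fault they would be Y1=0, Y2=0.)

Y1=1, Y2=0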